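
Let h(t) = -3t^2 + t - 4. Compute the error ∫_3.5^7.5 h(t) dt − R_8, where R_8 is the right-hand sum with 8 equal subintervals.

Exact integral: ∫_3.5^7.5 h(t) dt = -373.
R_8 = -405.5.
Error = -373 − (-405.5) = 32.5.

32.5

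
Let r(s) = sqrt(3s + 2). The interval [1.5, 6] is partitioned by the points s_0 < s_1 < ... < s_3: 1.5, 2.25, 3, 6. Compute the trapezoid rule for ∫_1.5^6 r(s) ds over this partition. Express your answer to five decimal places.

Subinterval widths: 0.75, 0.75, 3.
r(1.5) ≈ 2.54951, r(2.25) ≈ 2.95804, r(3) ≈ 3.31662, r(6) ≈ 4.47214.
On each subinterval the trapezoid contributes (Δs_i/2)·[r(s_{i-1}) + r(s_i)].
Sum ≈ 16.10147.

16.10147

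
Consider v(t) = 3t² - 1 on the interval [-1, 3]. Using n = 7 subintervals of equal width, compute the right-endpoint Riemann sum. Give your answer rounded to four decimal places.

31.5102

Δt = (3 − (-1))/7 = 4/7.
Right endpoints: -3/7, 1/7, 5/7, 9/7, 13/7, 17/7, 3.
v(-3/7) = -22/49, v(1/7) = -46/49, v(5/7) = 26/49, v(9/7) = 194/49, v(13/7) = 458/49, v(17/7) = 818/49, v(3) = 26.
Sum = Δt · [v(-3/7) + v(1/7) + v(5/7) + ...].
Sum ≈ 31.5102.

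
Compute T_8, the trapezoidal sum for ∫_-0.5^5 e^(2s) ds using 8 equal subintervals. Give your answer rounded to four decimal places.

12695.8533

Δs = (5 − (-0.5))/8 = 0.6875.
f(-0.5) ≈ 0.3679, f(0.1875) ≈ 1.4550, f(0.875) ≈ 5.7546, f(1.5625) ≈ 22.7599, f(2.25) ≈ 90.0171, f(2.9375) ≈ 356.0247, f(3.625) ≈ 1408.1048, f(4.3125) ≈ 5569.1627, f(5) ≈ 22026.4658.
T_8 = (Δs/2)·[f(s_0) + 2f(s_1) + ... + 2f(s_{7}) + f(s_8)].
Sum ≈ 12695.8533.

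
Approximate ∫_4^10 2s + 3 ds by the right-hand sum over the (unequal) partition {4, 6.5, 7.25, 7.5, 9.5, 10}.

113.125

Subinterval widths: 2.5, 0.75, 0.25, 2, 0.5.
Right endpoints: 6.5, 7.25, 7.5, 9.5, 10.
f(6.5) = 16, f(7.25) = 17.5, f(7.5) = 18, f(9.5) = 22, f(10) = 23.
Sum = Σ Δs_i · f(s_i).
Sum = 113.125.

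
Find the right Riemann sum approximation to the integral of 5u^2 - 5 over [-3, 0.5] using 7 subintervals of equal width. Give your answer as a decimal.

Δu = (0.5 − (-3))/7 = 0.5.
Right endpoints: -2.5, -2, -1.5, -1, -0.5, 0, 0.5.
f(-2.5) = 26.25, f(-2) = 15, f(-1.5) = 6.25, f(-1) = 0, f(-0.5) = -3.75, f(0) = -5, f(0.5) = -3.75.
Sum = Δu · [f(-2.5) + f(-2) + f(-1.5) + ...].
Sum = 17.5.

17.5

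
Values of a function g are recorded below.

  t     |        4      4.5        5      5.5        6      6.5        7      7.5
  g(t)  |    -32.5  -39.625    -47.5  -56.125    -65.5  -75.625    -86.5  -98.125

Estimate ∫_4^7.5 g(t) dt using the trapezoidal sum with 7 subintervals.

Δt = 0.5.
T_7 = (0.5/2)·[(-32.5) + 2·(-39.625) + 2·(-47.5) + 2·(-56.125) + 2·(-65.5) + 2·(-75.625) + 2·(-86.5) + (-98.125)] = -218.09375.

-218.09375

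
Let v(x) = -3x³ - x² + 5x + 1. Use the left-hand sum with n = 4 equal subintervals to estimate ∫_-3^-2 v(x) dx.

Δx = (-2 − (-3))/4 = 0.25.
Left endpoints: -3, -2.75, -2.5, -2.25.
v(-3) = 58, v(-2.75) = 42.078125, v(-2.5) = 29.125, v(-2.25) = 18.859375.
Sum = Δx · [v(-3) + v(-2.75) + v(-2.5) + v(-2.25)].
Sum = 37.015625.

37.015625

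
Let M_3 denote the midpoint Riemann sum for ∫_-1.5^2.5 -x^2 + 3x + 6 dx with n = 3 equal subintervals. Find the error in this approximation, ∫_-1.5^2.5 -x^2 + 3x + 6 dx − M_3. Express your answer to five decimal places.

-0.59259

Exact integral: ∫_-1.5^2.5 f(x) dx ≈ 23.6666667.
M_3 ≈ 24.2592593.
Error ≈ 23.6666667 − 24.2592593 ≈ -0.59259.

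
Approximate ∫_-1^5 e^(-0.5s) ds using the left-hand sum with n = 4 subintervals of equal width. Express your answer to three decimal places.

Δs = (5 − (-1))/4 = 1.5.
Left endpoints: -1, 0.5, 2, 3.5.
f(-1) ≈ 1.649, f(0.5) ≈ 0.779, f(2) ≈ 0.368, f(3.5) ≈ 0.174.
Sum = Δs · [f(-1) + f(0.5) + f(2) + f(3.5)].
Sum ≈ 4.454.

4.454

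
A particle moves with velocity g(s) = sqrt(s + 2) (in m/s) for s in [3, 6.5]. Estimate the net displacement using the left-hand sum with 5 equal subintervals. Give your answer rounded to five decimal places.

Δs = (6.5 − 3)/5 = 0.7.
Left endpoints: 3, 3.7, 4.4, 5.1, 5.8.
g(3) ≈ 2.23607, g(3.7) ≈ 2.38747, g(4.4) ≈ 2.52982, g(5.1) ≈ 2.66458, g(5.8) ≈ 2.79285.
Sum = Δs · [g(3) + g(3.7) + g(4.4) + g(5.1) + g(5.8)].
Sum ≈ 8.82755.

8.82755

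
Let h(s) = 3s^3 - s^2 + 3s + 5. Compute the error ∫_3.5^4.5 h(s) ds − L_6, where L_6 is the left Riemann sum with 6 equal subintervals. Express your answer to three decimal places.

Exact integral: ∫_3.5^4.5 h(s) ds ≈ 195.91667.
L_6 ≈ 184.43287.
Error ≈ 195.91667 − 184.43287 ≈ 11.484.

11.484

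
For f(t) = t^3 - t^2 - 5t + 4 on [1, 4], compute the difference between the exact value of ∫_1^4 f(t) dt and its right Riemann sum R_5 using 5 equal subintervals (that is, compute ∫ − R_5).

Exact integral: ∫_1^4 f(t) dt = 17.25.
R_5 = 28.32.
Error = 17.25 − 28.32 = -11.07.

-11.07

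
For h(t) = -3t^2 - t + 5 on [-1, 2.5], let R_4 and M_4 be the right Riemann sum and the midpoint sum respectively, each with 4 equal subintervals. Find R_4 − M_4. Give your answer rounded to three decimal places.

-10.432

R_4 = -11.51171875.
M_4 ≈ -1.08008.
R_4 − M_4 ≈ -10.432.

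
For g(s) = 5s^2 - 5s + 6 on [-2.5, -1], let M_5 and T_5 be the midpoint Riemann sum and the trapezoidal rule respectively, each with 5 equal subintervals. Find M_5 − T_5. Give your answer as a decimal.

M_5 = 46.44375.
T_5 = 46.6125.
M_5 − T_5 = -0.16875.

-0.16875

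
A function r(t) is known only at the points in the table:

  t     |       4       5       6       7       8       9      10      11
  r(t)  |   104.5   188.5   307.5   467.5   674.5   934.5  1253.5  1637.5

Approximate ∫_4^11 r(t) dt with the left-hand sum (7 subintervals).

Δt = 1.
Sum = 1·[104.5 + 188.5 + 307.5 + 467.5 + 674.5 + 934.5 + 1253.5] = 3930.5.

3930.5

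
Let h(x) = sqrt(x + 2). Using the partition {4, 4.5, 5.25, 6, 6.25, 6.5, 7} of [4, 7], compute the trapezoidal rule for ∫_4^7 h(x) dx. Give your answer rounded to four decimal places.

8.2008

Subinterval widths: 0.5, 0.75, 0.75, 0.25, 0.25, 0.5.
h(4) ≈ 2.4495, h(4.5) ≈ 2.5495, h(5.25) ≈ 2.6926, h(6) ≈ 2.8284, h(6.25) ≈ 2.8723, h(6.5) ≈ 2.9155, h(7) ≈ 3.0000.
On each subinterval the trapezoid contributes (Δx_i/2)·[h(x_{i-1}) + h(x_i)].
Sum ≈ 8.2008.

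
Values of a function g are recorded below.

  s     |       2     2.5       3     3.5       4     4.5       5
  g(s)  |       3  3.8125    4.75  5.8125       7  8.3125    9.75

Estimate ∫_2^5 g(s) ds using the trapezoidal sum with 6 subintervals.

18.03125

Δs = 0.5.
T_6 = (0.5/2)·[3 + 2·3.8125 + 2·4.75 + 2·5.8125 + 2·7 + 2·8.3125 + 9.75] = 18.03125.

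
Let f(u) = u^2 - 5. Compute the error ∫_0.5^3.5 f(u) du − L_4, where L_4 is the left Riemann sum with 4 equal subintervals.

Exact integral: ∫_0.5^3.5 f(u) du = -0.75.
L_4 = -4.96875.
Error = -0.75 − (-4.96875) = 4.21875.

4.21875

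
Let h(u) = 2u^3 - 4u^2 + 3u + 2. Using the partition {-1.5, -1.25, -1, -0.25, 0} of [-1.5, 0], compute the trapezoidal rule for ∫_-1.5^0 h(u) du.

Subinterval widths: 0.25, 0.25, 0.75, 0.25.
h(-1.5) = -18.25, h(-1.25) = -11.90625, h(-1) = -7, h(-0.25) = 0.96875, h(0) = 2.
On each subinterval the trapezoid contributes (Δu_i/2)·[h(u_{i-1}) + h(u_i)].
Sum = -8.0234375.

-8.0234375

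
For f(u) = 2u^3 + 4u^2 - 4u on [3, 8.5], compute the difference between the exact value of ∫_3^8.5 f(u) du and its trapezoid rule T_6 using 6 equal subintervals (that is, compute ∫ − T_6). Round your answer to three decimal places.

-29.655

Exact integral: ∫_3^8.5 f(u) du ≈ 3225.86458.
T_6 ≈ 3255.51939.
Error ≈ 3225.86458 − 3255.51939 ≈ -29.655.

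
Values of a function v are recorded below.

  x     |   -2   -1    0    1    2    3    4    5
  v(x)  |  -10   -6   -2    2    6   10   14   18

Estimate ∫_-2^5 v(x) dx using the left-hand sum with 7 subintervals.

14

Δx = 1.
Sum = 1·[(-10) + (-6) + (-2) + 2 + 6 + 10 + 14] = 14.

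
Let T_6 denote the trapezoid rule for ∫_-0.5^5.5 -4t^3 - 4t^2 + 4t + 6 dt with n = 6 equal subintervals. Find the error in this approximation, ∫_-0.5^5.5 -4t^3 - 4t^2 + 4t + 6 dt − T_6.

34

Exact integral: ∫_-0.5^5.5 f(t) dt = -1041.
T_6 = -1075.
Error = -1041 − (-1075) = 34.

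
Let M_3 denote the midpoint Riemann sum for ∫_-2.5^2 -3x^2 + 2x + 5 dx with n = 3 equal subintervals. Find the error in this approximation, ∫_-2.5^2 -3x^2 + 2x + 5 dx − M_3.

-2.53125

Exact integral: ∫_-2.5^2 f(x) dx = -3.375.
M_3 = -0.84375.
Error = -3.375 − (-0.84375) = -2.53125.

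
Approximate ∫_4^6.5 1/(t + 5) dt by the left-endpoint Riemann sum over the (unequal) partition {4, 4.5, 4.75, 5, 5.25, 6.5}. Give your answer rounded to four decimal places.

Subinterval widths: 0.5, 0.25, 0.25, 0.25, 1.25.
Left endpoints: 4, 4.5, 4.75, 5, 5.25.
f(4) = 1/9, f(4.5) = 2/19, f(4.75) = 4/39, f(5) = 0.1, f(5.25) = 4/41.
Sum = Σ Δt_i · f(t_i).
Sum ≈ 0.2545.

0.2545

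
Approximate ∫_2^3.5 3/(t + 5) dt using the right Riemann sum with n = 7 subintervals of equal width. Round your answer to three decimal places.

Δt = (3.5 − 2)/7 = 3/14.
Right endpoints: 31/14, 17/7, 37/14, 20/7, 43/14, 23/7, 3.5.
f(31/14) = 42/101, f(17/7) = 21/52, f(37/14) = 42/107, f(20/7) = 21/55, f(43/14) = 42/113, f(23/7) = 21/58, f(3.5) = 6/17.
Sum = Δt · [f(31/14) + f(17/7) + f(37/14) + ...].
Sum ≈ 0.574.

0.574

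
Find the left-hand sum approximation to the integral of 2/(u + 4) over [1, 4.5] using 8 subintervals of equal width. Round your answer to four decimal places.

1.0981

Δu = (4.5 − 1)/8 = 0.4375.
Left endpoints: 1, 1.4375, 1.875, 2.3125, 2.75, 3.1875, 3.625, 4.0625.
f(1) = 0.4, f(1.4375) = 32/87, f(1.875) = 16/47, f(2.3125) = 32/101, f(2.75) = 8/27, f(3.1875) = 32/115, f(3.625) = 16/61, f(4.0625) = 32/129.
Sum = Δu · [f(1) + f(1.4375) + f(1.875) + ...].
Sum ≈ 1.0981.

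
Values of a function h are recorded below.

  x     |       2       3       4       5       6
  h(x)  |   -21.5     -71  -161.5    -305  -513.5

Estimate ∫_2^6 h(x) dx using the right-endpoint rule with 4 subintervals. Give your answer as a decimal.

-1051

Δx = 1.
Sum = 1·[(-71) + (-161.5) + (-305) + (-513.5)] = -1051.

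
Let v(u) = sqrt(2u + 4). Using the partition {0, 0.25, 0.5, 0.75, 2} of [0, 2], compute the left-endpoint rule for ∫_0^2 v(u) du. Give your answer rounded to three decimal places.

Subinterval widths: 0.25, 0.25, 0.25, 1.25.
Left endpoints: 0, 0.25, 0.5, 0.75.
v(0) ≈ 2.000, v(0.25) ≈ 2.121, v(0.5) ≈ 2.236, v(0.75) ≈ 2.345.
Sum = Σ Δu_i · v(u_i).
Sum ≈ 4.521.

4.521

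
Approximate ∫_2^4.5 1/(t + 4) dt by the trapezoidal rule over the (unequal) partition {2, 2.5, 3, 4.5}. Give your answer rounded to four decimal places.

0.3497

Subinterval widths: 0.5, 0.5, 1.5.
f(2) = 1/6, f(2.5) = 2/13, f(3) = 1/7, f(4.5) = 2/17.
On each subinterval the trapezoid contributes (Δt_i/2)·[f(t_{i-1}) + f(t_i)].
Sum ≈ 0.3497.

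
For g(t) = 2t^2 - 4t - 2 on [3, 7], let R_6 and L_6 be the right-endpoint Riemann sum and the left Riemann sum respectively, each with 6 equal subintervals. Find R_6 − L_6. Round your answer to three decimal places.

42.667

R_6 ≈ 144.59259.
L_6 ≈ 101.92593.
R_6 − L_6 ≈ 42.667.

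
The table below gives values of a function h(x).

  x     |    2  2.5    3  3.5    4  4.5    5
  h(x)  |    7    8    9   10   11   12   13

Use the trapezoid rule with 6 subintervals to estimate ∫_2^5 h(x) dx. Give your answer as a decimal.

30

Δx = 0.5.
T_6 = (0.5/2)·[7 + 2·8 + 2·9 + 2·10 + 2·11 + 2·12 + 13] = 30.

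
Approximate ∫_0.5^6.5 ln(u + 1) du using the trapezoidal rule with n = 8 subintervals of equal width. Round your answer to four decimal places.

8.4788

Δu = (6.5 − 0.5)/8 = 0.75.
f(0.5) ≈ 0.4055, f(1.25) ≈ 0.8109, f(2) ≈ 1.0986, f(2.75) ≈ 1.3218, f(3.5) ≈ 1.5041, f(4.25) ≈ 1.6582, f(5) ≈ 1.7918, f(5.75) ≈ 1.9095, f(6.5) ≈ 2.0149.
T_8 = (Δu/2)·[f(u_0) + 2f(u_1) + ... + 2f(u_{7}) + f(u_8)].
Sum ≈ 8.4788.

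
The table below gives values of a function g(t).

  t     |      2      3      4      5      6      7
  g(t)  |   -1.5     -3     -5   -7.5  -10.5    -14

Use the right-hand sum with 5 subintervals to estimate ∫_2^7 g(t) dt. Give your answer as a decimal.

Δt = 1.
Sum = 1·[(-3) + (-5) + (-7.5) + (-10.5) + (-14)] = -40.

-40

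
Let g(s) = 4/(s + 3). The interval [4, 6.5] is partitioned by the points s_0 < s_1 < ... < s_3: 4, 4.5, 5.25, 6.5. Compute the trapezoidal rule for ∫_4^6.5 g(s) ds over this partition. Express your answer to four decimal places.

Subinterval widths: 0.5, 0.75, 1.25.
g(4) = 4/7, g(4.5) = 8/15, g(5.25) = 16/33, g(6.5) = 8/19.
On each subinterval the trapezoid contributes (Δs_i/2)·[g(s_{i-1}) + g(s_i)].
Sum ≈ 1.2242.

1.2242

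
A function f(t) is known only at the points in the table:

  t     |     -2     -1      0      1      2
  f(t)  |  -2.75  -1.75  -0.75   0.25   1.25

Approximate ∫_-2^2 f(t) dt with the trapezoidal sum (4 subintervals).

-3

Δt = 1.
T_4 = (1/2)·[(-2.75) + 2·(-1.75) + 2·(-0.75) + 2·0.25 + 1.25] = -3.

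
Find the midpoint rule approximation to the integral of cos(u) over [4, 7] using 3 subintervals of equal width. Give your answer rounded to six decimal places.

Δu = (7 − 4)/3 = 1.
Midpoints: 4.5, 5.5, 6.5.
f(4.5) ≈ -0.210796, f(5.5) ≈ 0.708670, f(6.5) ≈ 0.976588.
Sum = Δu · [f(4.5) + f(5.5) + f(6.5)].
Sum ≈ 1.474462.

1.474462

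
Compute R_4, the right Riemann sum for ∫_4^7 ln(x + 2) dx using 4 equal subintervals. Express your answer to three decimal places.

6.174

Δx = (7 − 4)/4 = 0.75.
Right endpoints: 4.75, 5.5, 6.25, 7.
f(4.75) ≈ 1.910, f(5.5) ≈ 2.015, f(6.25) ≈ 2.110, f(7) ≈ 2.197.
Sum = Δx · [f(4.75) + f(5.5) + f(6.25) + f(7)].
Sum ≈ 6.174.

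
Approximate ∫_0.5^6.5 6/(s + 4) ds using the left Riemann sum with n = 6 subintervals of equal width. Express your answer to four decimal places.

5.4848

Δs = (6.5 − 0.5)/6 = 1.
Left endpoints: 0.5, 1.5, 2.5, 3.5, 4.5, 5.5.
f(0.5) = 4/3, f(1.5) = 12/11, f(2.5) = 12/13, f(3.5) = 0.8, f(4.5) = 12/17, f(5.5) = 12/19.
Sum = Δs · [f(0.5) + f(1.5) + f(2.5) + ...].
Sum ≈ 5.4848.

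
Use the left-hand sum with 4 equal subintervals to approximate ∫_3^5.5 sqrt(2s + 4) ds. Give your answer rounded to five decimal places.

8.60001

Δs = (5.5 − 3)/4 = 0.625.
Left endpoints: 3, 3.625, 4.25, 4.875.
f(3) ≈ 3.16228, f(3.625) ≈ 3.35410, f(4.25) ≈ 3.53553, f(4.875) ≈ 3.70810.
Sum = Δs · [f(3) + f(3.625) + f(4.25) + f(4.875)].
Sum ≈ 8.60001.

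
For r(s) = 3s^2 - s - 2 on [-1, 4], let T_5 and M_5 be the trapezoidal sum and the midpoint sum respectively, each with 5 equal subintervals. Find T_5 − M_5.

T_5 = 50.
M_5 = 46.25.
T_5 − M_5 = 3.75.

3.75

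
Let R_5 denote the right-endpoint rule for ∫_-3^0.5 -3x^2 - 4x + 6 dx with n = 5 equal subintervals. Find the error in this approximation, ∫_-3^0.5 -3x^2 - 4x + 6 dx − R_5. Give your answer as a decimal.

-3.43

Exact integral: ∫_-3^0.5 f(x) dx = 11.375.
R_5 = 14.805.
Error = 11.375 − 14.805 = -3.43.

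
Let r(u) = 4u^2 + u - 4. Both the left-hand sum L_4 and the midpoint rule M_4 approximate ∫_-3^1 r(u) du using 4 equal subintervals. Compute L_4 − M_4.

L_4 = 34.
M_4 = 16.
L_4 − M_4 = 18.

18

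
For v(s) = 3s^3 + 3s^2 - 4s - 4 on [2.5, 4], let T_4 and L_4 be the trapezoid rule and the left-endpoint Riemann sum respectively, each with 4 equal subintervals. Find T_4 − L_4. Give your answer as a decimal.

T_4 ≈ 186.711914.
L_4 ≈ 155.141602.
T_4 − L_4 = 31.5703125.

31.5703125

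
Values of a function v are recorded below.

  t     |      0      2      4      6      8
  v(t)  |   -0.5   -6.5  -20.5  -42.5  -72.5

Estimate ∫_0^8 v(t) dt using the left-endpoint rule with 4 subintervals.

Δt = 2.
Sum = 2·[(-0.5) + (-6.5) + (-20.5) + (-42.5)] = -140.

-140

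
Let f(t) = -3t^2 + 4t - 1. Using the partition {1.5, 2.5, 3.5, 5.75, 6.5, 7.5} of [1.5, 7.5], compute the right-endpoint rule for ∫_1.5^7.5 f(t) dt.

-423.234375

Subinterval widths: 1, 1, 2.25, 0.75, 1.
Right endpoints: 2.5, 3.5, 5.75, 6.5, 7.5.
f(2.5) = -9.75, f(3.5) = -23.75, f(5.75) = -77.1875, f(6.5) = -101.75, f(7.5) = -139.75.
Sum = Σ Δt_i · f(t_i).
Sum = -423.234375.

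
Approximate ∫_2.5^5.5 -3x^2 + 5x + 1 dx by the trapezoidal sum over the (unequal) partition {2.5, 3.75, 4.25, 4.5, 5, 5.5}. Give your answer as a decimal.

Subinterval widths: 1.25, 0.5, 0.25, 0.5, 0.5.
f(2.5) = -5.25, f(3.75) = -22.4375, f(4.25) = -31.9375, f(4.5) = -37.25, f(5) = -49, f(5.5) = -62.25.
On each subinterval the trapezoid contributes (Δx_i/2)·[f(x_{i-1}) + f(x_i)].
Sum = -88.921875.

-88.921875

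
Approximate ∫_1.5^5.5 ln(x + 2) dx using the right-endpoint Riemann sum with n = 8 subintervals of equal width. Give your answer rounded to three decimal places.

6.914

Δx = (5.5 − 1.5)/8 = 0.5.
Right endpoints: 2, 2.5, 3, 3.5, 4, 4.5, 5, 5.5.
f(2) ≈ 1.386, f(2.5) ≈ 1.504, f(3) ≈ 1.609, f(3.5) ≈ 1.705, f(4) ≈ 1.792, f(4.5) ≈ 1.872, f(5) ≈ 1.946, f(5.5) ≈ 2.015.
Sum = Δx · [f(2) + f(2.5) + f(3) + ...].
Sum ≈ 6.914.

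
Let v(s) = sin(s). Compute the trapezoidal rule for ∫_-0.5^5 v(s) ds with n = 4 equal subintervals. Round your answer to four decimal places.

0.4973

Δs = (5 − (-0.5))/4 = 1.375.
v(-0.5) ≈ -0.4794, v(0.875) ≈ 0.7675, v(2.25) ≈ 0.7781, v(3.625) ≈ -0.4648, v(5) ≈ -0.9589.
T_4 = (Δs/2)·[v(s_0) + 2v(s_1) + 2v(s_2) + 2v(s_3) + v(s_4)].
Sum ≈ 0.4973.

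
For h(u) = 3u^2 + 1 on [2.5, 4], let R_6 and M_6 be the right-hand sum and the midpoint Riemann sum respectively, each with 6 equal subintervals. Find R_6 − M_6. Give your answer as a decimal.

R_6 = 53.578125.
M_6 = 49.8515625.
R_6 − M_6 = 3.7265625.

3.7265625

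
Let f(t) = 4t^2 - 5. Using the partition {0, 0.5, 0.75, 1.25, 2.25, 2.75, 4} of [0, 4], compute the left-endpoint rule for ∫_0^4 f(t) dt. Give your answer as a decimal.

Subinterval widths: 0.5, 0.25, 0.5, 1, 0.5, 1.25.
Left endpoints: 0, 0.5, 0.75, 1.25, 2.25, 2.75.
f(0) = -5, f(0.5) = -4, f(0.75) = -2.75, f(1.25) = 1.25, f(2.25) = 15.25, f(2.75) = 25.25.
Sum = Σ Δt_i · f(t_i).
Sum = 35.5625.

35.5625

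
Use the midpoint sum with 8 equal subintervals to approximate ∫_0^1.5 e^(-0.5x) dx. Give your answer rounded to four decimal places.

Δx = (1.5 − 0)/8 = 0.1875.
Midpoints: 0.09375, 0.28125, 0.46875, 0.65625, 0.84375, 1.03125, 1.21875, 1.40625.
f(0.09375) ≈ 0.9542, f(0.28125) ≈ 0.8688, f(0.46875) ≈ 0.7911, f(0.65625) ≈ 0.7203, f(0.84375) ≈ 0.6558, f(1.03125) ≈ 0.5971, f(1.21875) ≈ 0.5437, f(1.40625) ≈ 0.4950.
Sum = Δx · [f(0.09375) + f(0.28125) + f(0.46875) + ...].
Sum ≈ 1.0549.

1.0549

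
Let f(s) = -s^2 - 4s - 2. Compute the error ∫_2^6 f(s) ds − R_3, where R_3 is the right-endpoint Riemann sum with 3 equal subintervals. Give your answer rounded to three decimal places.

33.185

Exact integral: ∫_2^6 f(s) ds ≈ -141.33333.
R_3 ≈ -174.51852.
Error ≈ -141.33333 − (-174.51852) ≈ 33.185.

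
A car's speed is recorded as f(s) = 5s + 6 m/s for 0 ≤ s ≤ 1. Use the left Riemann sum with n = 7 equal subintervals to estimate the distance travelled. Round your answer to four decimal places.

Δs = (1 − 0)/7 = 1/7.
Left endpoints: 0, 1/7, 2/7, 3/7, 4/7, 5/7, 6/7.
f(0) = 6, f(1/7) = 47/7, f(2/7) = 52/7, f(3/7) = 57/7, f(4/7) = 62/7, f(5/7) = 67/7, f(6/7) = 72/7.
Sum = Δs · [f(0) + f(1/7) + f(2/7) + ...].
Sum ≈ 8.1429.

8.1429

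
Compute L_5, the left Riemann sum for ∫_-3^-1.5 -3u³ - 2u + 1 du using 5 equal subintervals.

76.74

Δu = (-1.5 − (-3))/5 = 0.3.
Left endpoints: -3, -2.7, -2.4, -2.1, -1.8.
f(-3) = 88, f(-2.7) = 65.449, f(-2.4) = 47.272, f(-2.1) = 32.983, f(-1.8) = 22.096.
Sum = Δu · [f(-3) + f(-2.7) + f(-2.4) + f(-2.1) + f(-1.8)].
Sum = 76.74.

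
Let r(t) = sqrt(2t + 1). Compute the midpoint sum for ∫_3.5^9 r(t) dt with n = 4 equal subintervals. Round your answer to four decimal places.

20.0736

Δt = (9 − 3.5)/4 = 1.375.
Midpoints: 4.1875, 5.5625, 6.9375, 8.3125.
r(4.1875) ≈ 3.0619, r(5.5625) ≈ 3.4821, r(6.9375) ≈ 3.8568, r(8.3125) ≈ 4.1982.
Sum = Δt · [r(4.1875) + r(5.5625) + r(6.9375) + r(8.3125)].
Sum ≈ 20.0736.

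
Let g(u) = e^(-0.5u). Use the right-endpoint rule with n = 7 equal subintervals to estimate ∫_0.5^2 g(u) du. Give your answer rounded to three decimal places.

Δu = (2 − 0.5)/7 = 3/14.
Right endpoints: 5/7, 13/14, 8/7, 19/14, 11/7, 25/14, 2.
g(5/7) ≈ 0.700, g(13/14) ≈ 0.629, g(8/7) ≈ 0.565, g(19/14) ≈ 0.507, g(11/7) ≈ 0.456, g(25/14) ≈ 0.409, g(2) ≈ 0.368.
Sum = Δu · [g(5/7) + g(13/14) + g(8/7) + ...].
Sum ≈ 0.779.

0.779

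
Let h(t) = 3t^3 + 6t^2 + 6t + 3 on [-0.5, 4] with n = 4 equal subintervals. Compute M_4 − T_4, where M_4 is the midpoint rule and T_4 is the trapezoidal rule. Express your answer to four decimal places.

-30.9683

M_4 ≈ 370.630371.
T_4 ≈ 401.598633.
M_4 − T_4 ≈ -30.9683.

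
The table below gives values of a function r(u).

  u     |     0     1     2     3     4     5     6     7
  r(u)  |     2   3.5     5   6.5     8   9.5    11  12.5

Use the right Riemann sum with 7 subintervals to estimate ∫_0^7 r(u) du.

Δu = 1.
Sum = 1·[3.5 + 5 + 6.5 + 8 + 9.5 + 11 + 12.5] = 56.

56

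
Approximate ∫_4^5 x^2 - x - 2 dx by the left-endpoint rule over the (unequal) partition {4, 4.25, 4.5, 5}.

Subinterval widths: 0.25, 0.25, 0.5.
Left endpoints: 4, 4.25, 4.5.
f(4) = 10, f(4.25) = 11.8125, f(4.5) = 13.75.
Sum = Σ Δx_i · f(x_i).
Sum = 12.328125.

12.328125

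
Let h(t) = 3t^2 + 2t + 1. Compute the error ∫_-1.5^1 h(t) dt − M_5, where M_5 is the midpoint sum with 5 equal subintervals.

Exact integral: ∫_-1.5^1 h(t) dt = 5.625.
M_5 = 5.46875.
Error = 5.625 − 5.46875 = 0.15625.

0.15625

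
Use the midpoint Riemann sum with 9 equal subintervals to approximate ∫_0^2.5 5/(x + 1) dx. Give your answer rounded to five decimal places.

6.24926

Δx = (2.5 − 0)/9 = 5/18.
Midpoints: 5/36, 5/12, 25/36, 35/36, 1.25, 55/36, 65/36, 25/12, 85/36.
f(5/36) = 180/41, f(5/12) = 60/17, f(25/36) = 180/61, f(35/36) = 180/71, f(1.25) = 20/9, f(55/36) = 180/91, f(65/36) = 180/101, f(25/12) = 60/37, f(85/36) = 180/121.
Sum = Δx · [f(5/36) + f(5/12) + f(25/36) + ...].
Sum ≈ 6.24926.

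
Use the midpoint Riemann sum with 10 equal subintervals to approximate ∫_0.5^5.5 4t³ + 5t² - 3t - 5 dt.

Δt = (5.5 − 0.5)/10 = 0.5.
Midpoints: 0.75, 1.25, 1.75, 2.25, 2.75, 3.25, 3.75, 4.25, 4.75, 5.25.
f(0.75) = -2.75, f(1.25) = 6.875, f(1.75) = 26.5, f(2.25) = 59.125, f(2.75) = 107.75, f(3.25) = 175.375, f(3.75) = 265, f(4.25) = 379.625, f(4.75) = 522.25, f(5.25) = 695.875.
Sum = Δt · [f(0.75) + f(1.25) + f(1.75) + ...].
Sum = 1117.8125.

1117.8125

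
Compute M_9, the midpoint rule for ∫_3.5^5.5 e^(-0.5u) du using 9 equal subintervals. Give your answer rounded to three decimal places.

0.220

Δu = (5.5 − 3.5)/9 = 2/9.
Midpoints: 65/18, 23/6, 73/18, 77/18, 4.5, 85/18, 89/18, 31/6, 97/18.
f(65/18) ≈ 0.164, f(23/6) ≈ 0.147, f(73/18) ≈ 0.132, f(77/18) ≈ 0.118, f(4.5) ≈ 0.105, f(85/18) ≈ 0.094, f(89/18) ≈ 0.084, f(31/6) ≈ 0.076, f(97/18) ≈ 0.068.
Sum = Δu · [f(65/18) + f(23/6) + f(73/18) + ...].
Sum ≈ 0.220.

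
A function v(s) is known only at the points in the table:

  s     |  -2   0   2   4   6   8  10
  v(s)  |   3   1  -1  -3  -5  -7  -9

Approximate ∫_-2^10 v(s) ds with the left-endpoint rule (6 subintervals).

-24

Δs = 2.
Sum = 2·[3 + 1 + (-1) + (-3) + (-5) + (-7)] = -24.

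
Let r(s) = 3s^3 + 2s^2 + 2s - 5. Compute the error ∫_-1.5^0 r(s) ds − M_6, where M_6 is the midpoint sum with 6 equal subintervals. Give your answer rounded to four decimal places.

Exact integral: ∫_-1.5^0 r(s) ds = -11.296875.
M_6 ≈ -11.259766.
Error ≈ -11.296875 − (-11.259766) ≈ -0.0371.

-0.0371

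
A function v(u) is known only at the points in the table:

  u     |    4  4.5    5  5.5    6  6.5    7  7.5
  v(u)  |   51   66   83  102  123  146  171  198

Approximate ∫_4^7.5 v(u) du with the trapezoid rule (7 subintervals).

407.75

Δu = 0.5.
T_7 = (0.5/2)·[51 + 2·66 + 2·83 + 2·102 + 2·123 + 2·146 + 2·171 + 198] = 407.75.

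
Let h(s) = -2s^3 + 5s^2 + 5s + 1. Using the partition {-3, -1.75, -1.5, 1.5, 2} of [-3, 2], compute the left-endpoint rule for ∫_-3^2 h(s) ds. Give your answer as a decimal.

Subinterval widths: 1.25, 0.25, 3, 0.5.
Left endpoints: -3, -1.75, -1.5, 1.5.
h(-3) = 85, h(-1.75) = 18.28125, h(-1.5) = 11.5, h(1.5) = 13.
Sum = Σ Δs_i · h(s_i).
Sum = 151.8203125.

151.8203125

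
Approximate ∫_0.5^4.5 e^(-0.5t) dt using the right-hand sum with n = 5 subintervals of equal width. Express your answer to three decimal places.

1.095

Δt = (4.5 − 0.5)/5 = 0.8.
Right endpoints: 1.3, 2.1, 2.9, 3.7, 4.5.
f(1.3) ≈ 0.522, f(2.1) ≈ 0.350, f(2.9) ≈ 0.235, f(3.7) ≈ 0.157, f(4.5) ≈ 0.105.
Sum = Δt · [f(1.3) + f(2.1) + f(2.9) + f(3.7) + f(4.5)].
Sum ≈ 1.095.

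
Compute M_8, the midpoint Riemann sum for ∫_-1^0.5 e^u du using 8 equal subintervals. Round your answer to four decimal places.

1.2790

Δu = (0.5 − (-1))/8 = 0.1875.
Midpoints: -0.90625, -0.71875, -0.53125, -0.34375, -0.15625, 0.03125, 0.21875, 0.40625.
f(-0.90625) ≈ 0.4040, f(-0.71875) ≈ 0.4874, f(-0.53125) ≈ 0.5879, f(-0.34375) ≈ 0.7091, f(-0.15625) ≈ 0.8553, f(0.03125) ≈ 1.0317, f(0.21875) ≈ 1.2445, f(0.40625) ≈ 1.5012.
Sum = Δu · [f(-0.90625) + f(-0.71875) + f(-0.53125) + ...].
Sum ≈ 1.2790.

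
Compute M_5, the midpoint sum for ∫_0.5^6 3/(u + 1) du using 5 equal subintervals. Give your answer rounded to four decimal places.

Δu = (6 − 0.5)/5 = 1.1.
Midpoints: 1.05, 2.15, 3.25, 4.35, 5.45.
f(1.05) = 60/41, f(2.15) = 20/21, f(3.25) = 12/17, f(4.35) = 60/107, f(5.45) = 20/43.
Sum = Δu · [f(1.05) + f(2.15) + f(3.25) + f(4.35) + f(5.45)].
Sum ≈ 4.5623.

4.5623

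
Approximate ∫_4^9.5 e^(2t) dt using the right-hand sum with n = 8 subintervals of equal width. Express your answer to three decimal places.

164227830.884

Δt = (9.5 − 4)/8 = 0.6875.
Right endpoints: 4.6875, 5.375, 6.0625, 6.75, 7.4375, 8.125, 8.8125, 9.5.
f(4.6875) ≈ 11789.918, f(5.375) ≈ 46630.028, f(6.0625) ≈ 184425.340, f(6.75) ≈ 729416.370, f(7.4375) ≈ 2884897.706, f(8.125) ≈ 11409991.764, f(8.8125) ≈ 45127392.834, f(9.5) ≈ 178482300.963.
Sum = Δt · [f(4.6875) + f(5.375) + f(6.0625) + ...].
Sum ≈ 164227830.884.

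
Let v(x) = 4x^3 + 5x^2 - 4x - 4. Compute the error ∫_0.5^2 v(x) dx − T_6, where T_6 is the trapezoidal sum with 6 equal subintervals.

-0.3125

Exact integral: ∫_0.5^2 v(x) dx = 15.5625.
T_6 = 15.875.
Error = 15.5625 − 15.875 = -0.3125.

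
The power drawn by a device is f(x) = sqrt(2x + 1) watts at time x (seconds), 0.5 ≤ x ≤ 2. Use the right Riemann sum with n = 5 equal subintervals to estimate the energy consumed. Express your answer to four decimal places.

Δx = (2 − 0.5)/5 = 0.3.
Right endpoints: 0.8, 1.1, 1.4, 1.7, 2.
f(0.8) ≈ 1.6125, f(1.1) ≈ 1.7889, f(1.4) ≈ 1.9494, f(1.7) ≈ 2.0976, f(2) ≈ 2.2361.
Sum = Δx · [f(0.8) + f(1.1) + f(1.4) + f(1.7) + f(2)].
Sum ≈ 2.9053.

2.9053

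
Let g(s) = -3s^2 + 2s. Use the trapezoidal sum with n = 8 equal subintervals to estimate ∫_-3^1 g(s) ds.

-36.5

Δs = (1 − (-3))/8 = 0.5.
g(-3) = -33, g(-2.5) = -23.75, g(-2) = -16, g(-1.5) = -9.75, g(-1) = -5, g(-0.5) = -1.75, g(0) = 0, g(0.5) = 0.25, g(1) = -1.
T_8 = (Δs/2)·[g(s_0) + 2g(s_1) + ... + 2g(s_{7}) + g(s_8)].
Sum = -36.5.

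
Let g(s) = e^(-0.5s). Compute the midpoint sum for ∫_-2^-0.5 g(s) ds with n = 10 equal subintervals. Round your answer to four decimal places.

Δs = (-0.5 − (-2))/10 = 0.15.
Midpoints: -1.925, -1.775, -1.625, -1.475, -1.325, -1.175, -1.025, -0.875, -0.725, -0.575.
g(-1.925) ≈ 2.6182, g(-1.775) ≈ 2.4290, g(-1.625) ≈ 2.2535, g(-1.475) ≈ 2.0907, g(-1.325) ≈ 1.9396, g(-1.175) ≈ 1.7995, g(-1.025) ≈ 1.6695, g(-0.875) ≈ 1.5488, g(-0.725) ≈ 1.4369, g(-0.575) ≈ 1.3331.
Sum = Δs · [g(-1.925) + g(-1.775) + g(-1.625) + ...].
Sum ≈ 2.8678.

2.8678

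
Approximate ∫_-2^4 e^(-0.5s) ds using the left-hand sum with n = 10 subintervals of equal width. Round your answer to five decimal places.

Δs = (4 − (-2))/10 = 0.6.
Left endpoints: -2, -1.4, -0.8, -0.2, 0.4, 1, 1.6, 2.2, 2.8, 3.4.
f(-2) ≈ 2.71828, f(-1.4) ≈ 2.01375, f(-0.8) ≈ 1.49182, f(-0.2) ≈ 1.10517, f(0.4) ≈ 0.81873, f(1) ≈ 0.60653, f(1.6) ≈ 0.44933, f(2.2) ≈ 0.33287, f(2.8) ≈ 0.24660, f(3.4) ≈ 0.18268.
Sum = Δs · [f(-2) + f(-1.4) + f(-0.8) + ...].
Sum ≈ 5.97946.

5.97946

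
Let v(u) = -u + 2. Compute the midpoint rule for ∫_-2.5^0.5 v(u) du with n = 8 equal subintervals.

9

Δu = (0.5 − (-2.5))/8 = 0.375.
Midpoints: -2.3125, -1.9375, -1.5625, -1.1875, -0.8125, -0.4375, -0.0625, 0.3125.
v(-2.3125) = 4.3125, v(-1.9375) = 3.9375, v(-1.5625) = 3.5625, v(-1.1875) = 3.1875, v(-0.8125) = 2.8125, v(-0.4375) = 2.4375, v(-0.0625) = 2.0625, v(0.3125) = 1.6875.
Sum = Δu · [v(-2.3125) + v(-1.9375) + v(-1.5625) + ...].
Sum = 9.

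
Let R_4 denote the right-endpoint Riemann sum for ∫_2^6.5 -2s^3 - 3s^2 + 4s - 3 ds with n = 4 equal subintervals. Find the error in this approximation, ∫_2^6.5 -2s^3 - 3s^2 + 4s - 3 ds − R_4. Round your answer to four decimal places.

Exact integral: ∫_2^6.5 f(s) ds = -1088.15625.
R_4 ≈ -1469.583984.
Error ≈ -1088.15625 − (-1469.583984) ≈ 381.4277.

381.4277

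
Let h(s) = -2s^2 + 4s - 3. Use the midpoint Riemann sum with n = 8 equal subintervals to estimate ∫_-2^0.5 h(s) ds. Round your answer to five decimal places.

-20.37598

Δs = (0.5 − (-2))/8 = 0.3125.
Midpoints: -1.84375, -1.53125, -1.21875, -0.90625, -0.59375, -0.28125, 0.03125, 0.34375.
h(-1.84375) = -8793/512, h(-1.53125) = -7073/512, h(-1.21875) = -5553/512, h(-0.90625) = -4233/512, h(-0.59375) = -3113/512, h(-0.28125) = -2193/512, h(0.03125) = -1473/512, h(0.34375) = -953/512.
Sum = Δs · [h(-1.84375) + h(-1.53125) + h(-1.21875) + ...].
Sum ≈ -20.37598.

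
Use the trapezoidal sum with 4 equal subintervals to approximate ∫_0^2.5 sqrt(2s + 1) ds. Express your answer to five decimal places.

4.54689

Δs = (2.5 − 0)/4 = 0.625.
f(0) ≈ 1.00000, f(0.625) ≈ 1.50000, f(1.25) ≈ 1.87083, f(1.875) ≈ 2.17945, f(2.5) ≈ 2.44949.
T_4 = (Δs/2)·[f(s_0) + 2f(s_1) + 2f(s_2) + 2f(s_3) + f(s_4)].
Sum ≈ 4.54689.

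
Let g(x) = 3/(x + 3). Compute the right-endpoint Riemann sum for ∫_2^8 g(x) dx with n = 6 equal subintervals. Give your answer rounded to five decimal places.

2.20963

Δx = (8 − 2)/6 = 1.
Right endpoints: 3, 4, 5, 6, 7, 8.
g(3) = 0.5, g(4) = 3/7, g(5) = 0.375, g(6) = 1/3, g(7) = 0.3, g(8) = 3/11.
Sum = Δx · [g(3) + g(4) + g(5) + ...].
Sum ≈ 2.20963.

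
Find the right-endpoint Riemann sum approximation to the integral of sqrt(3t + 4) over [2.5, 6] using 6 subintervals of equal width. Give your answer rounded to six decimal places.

14.640088

Δt = (6 − 2.5)/6 = 7/12.
Right endpoints: 37/12, 11/3, 4.25, 29/6, 65/12, 6.
f(37/12) ≈ 3.640055, f(11/3) ≈ 3.872983, f(4.25) ≈ 4.092676, f(29/6) ≈ 4.301163, f(65/12) ≈ 4.500000, f(6) ≈ 4.690416.
Sum = Δt · [f(37/12) + f(11/3) + f(4.25) + ...].
Sum ≈ 14.640088.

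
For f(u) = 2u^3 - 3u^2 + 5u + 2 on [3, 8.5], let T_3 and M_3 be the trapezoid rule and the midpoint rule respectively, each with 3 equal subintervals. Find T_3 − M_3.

145.578125

T_3 ≈ 2248.583333.
M_3 ≈ 2103.005208.
T_3 − M_3 = 145.578125.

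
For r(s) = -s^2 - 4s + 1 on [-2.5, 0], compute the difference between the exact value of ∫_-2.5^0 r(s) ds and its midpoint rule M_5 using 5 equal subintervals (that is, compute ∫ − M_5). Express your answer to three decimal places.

-0.052

Exact integral: ∫_-2.5^0 r(s) ds ≈ 9.79167.
M_5 = 9.84375.
Error ≈ 9.79167 − 9.84375 ≈ -0.052.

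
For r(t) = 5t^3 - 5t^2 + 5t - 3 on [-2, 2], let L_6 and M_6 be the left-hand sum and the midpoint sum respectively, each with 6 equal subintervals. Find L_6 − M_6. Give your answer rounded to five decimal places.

L_6 ≈ -73.4814815.
M_6 ≈ -37.9259259.
L_6 − M_6 ≈ -35.55556.

-35.55556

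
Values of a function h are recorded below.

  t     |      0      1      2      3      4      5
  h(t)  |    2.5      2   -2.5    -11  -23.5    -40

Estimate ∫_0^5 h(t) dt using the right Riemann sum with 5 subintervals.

Δt = 1.
Sum = 1·[2 + (-2.5) + (-11) + (-23.5) + (-40)] = -75.

-75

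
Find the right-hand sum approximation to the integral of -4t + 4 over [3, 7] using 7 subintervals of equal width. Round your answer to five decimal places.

-68.57143

Δt = (7 − 3)/7 = 4/7.
Right endpoints: 25/7, 29/7, 33/7, 37/7, 41/7, 45/7, 7.
f(25/7) = -72/7, f(29/7) = -88/7, f(33/7) = -104/7, f(37/7) = -120/7, f(41/7) = -136/7, f(45/7) = -152/7, f(7) = -24.
Sum = Δt · [f(25/7) + f(29/7) + f(33/7) + ...].
Sum ≈ -68.57143.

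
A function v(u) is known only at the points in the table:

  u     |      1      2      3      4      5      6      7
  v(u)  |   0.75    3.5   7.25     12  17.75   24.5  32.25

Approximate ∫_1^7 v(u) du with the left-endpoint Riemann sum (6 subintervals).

Δu = 1.
Sum = 1·[0.75 + 3.5 + 7.25 + 12 + 17.75 + 24.5] = 65.75.

65.75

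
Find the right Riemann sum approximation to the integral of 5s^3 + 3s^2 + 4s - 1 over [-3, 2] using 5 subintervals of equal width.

Δs = (2 − (-3))/5 = 1.
Right endpoints: -2, -1, 0, 1, 2.
f(-2) = -37, f(-1) = -7, f(0) = -1, f(1) = 11, f(2) = 59.
Sum = Δs · [f(-2) + f(-1) + f(0) + f(1) + f(2)].
Sum = 25.

25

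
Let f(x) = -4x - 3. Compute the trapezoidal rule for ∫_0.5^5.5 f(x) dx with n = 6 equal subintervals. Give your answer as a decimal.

Δx = (5.5 − 0.5)/6 = 5/6.
f(0.5) = -5, f(4/3) = -25/3, f(13/6) = -35/3, f(3) = -15, f(23/6) = -55/3, f(14/3) = -65/3, f(5.5) = -25.
T_6 = (Δx/2)·[f(x_0) + 2f(x_1) + ... + 2f(x_{5}) + f(x_6)].
Sum = -75.

-75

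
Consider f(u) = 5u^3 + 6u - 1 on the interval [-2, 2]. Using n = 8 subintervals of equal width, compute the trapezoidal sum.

-4

Δu = (2 − (-2))/8 = 0.5.
f(-2) = -53, f(-1.5) = -26.875, f(-1) = -12, f(-0.5) = -4.625, f(0) = -1, f(0.5) = 2.625, f(1) = 10, f(1.5) = 24.875, f(2) = 51.
T_8 = (Δu/2)·[f(u_0) + 2f(u_1) + ... + 2f(u_{7}) + f(u_8)].
Sum = -4.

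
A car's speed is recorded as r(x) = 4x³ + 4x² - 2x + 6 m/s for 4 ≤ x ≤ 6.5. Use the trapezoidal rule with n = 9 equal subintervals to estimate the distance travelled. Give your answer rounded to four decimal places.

1800.7999

Δx = (6.5 − 4)/9 = 5/18.
r(4) = 318, r(77/18) = 559529/1458, r(41/9) = 333932/729, r(29/6) = 29237/54, r(46/9) = 462442/729, r(97/18) = 1075069/1458, r(17/3) = 22976/27, r(107/18) = 1422539/1458, r(56/9) = 810662/729, r(6.5) = 1260.5.
T_9 = (Δx/2)·[r(x_0) + 2r(x_1) + ... + 2r(x_{8}) + r(x_9)].
Sum ≈ 1800.7999.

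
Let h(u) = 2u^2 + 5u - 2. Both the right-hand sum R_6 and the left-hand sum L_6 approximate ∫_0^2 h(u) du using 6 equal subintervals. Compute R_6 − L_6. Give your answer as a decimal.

6

R_6 ≈ 14.4074074.
L_6 ≈ 8.4074074.
R_6 − L_6 = 6.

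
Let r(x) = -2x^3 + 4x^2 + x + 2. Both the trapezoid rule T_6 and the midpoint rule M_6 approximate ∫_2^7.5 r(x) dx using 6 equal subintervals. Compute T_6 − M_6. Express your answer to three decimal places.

-28.307

T_6 ≈ -1003.94416.
M_6 ≈ -975.63730.
T_6 − M_6 ≈ -28.307.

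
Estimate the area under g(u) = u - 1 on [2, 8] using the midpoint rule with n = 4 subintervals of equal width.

24

Δu = (8 − 2)/4 = 1.5.
Midpoints: 2.75, 4.25, 5.75, 7.25.
g(2.75) = 1.75, g(4.25) = 3.25, g(5.75) = 4.75, g(7.25) = 6.25.
Sum = Δu · [g(2.75) + g(4.25) + g(5.75) + g(7.25)].
Sum = 24.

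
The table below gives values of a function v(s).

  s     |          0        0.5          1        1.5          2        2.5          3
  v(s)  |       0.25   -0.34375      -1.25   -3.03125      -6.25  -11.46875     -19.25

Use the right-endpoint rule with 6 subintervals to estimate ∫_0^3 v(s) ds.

Δs = 0.5.
Sum = 0.5·[(-0.34375) + (-1.25) + (-3.03125) + (-6.25) + (-11.46875) + (-19.25)] = -20.796875.

-20.796875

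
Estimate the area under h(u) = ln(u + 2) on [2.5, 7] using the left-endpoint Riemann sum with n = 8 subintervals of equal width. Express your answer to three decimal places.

Δu = (7 − 2.5)/8 = 0.5625.
Left endpoints: 2.5, 3.0625, 3.625, 4.1875, 4.75, 5.3125, 5.875, 6.4375.
h(2.5) ≈ 1.504, h(3.0625) ≈ 1.622, h(3.625) ≈ 1.727, h(4.1875) ≈ 1.823, h(4.75) ≈ 1.910, h(5.3125) ≈ 1.990, h(5.875) ≈ 2.064, h(6.4375) ≈ 2.133.
Sum = Δu · [h(2.5) + h(3.0625) + h(3.625) + ...].
Sum ≈ 8.309.

8.309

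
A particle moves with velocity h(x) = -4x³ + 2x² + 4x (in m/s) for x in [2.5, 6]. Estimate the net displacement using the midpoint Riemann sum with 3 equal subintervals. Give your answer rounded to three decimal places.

Δx = (6 − 2.5)/3 = 7/6.
Midpoints: 37/12, 4.25, 65/12.
h(37/12) = -37111/432, h(4.25) = -253.9375, h(65/12) = -239915/432.
Sum = Δx · [h(37/12) + h(4.25) + h(65/12)].
Sum ≈ -1044.402.

-1044.402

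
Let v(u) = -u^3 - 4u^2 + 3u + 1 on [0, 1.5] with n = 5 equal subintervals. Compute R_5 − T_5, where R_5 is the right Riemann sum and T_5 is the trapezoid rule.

-1.18125

R_5 = -2.2125.
T_5 = -1.03125.
R_5 − T_5 = -1.18125.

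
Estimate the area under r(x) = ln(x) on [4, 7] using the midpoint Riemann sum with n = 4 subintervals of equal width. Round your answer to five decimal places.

Δx = (7 − 4)/4 = 0.75.
Midpoints: 4.375, 5.125, 5.875, 6.625.
r(4.375) ≈ 1.47591, r(5.125) ≈ 1.63413, r(5.875) ≈ 1.77071, r(6.625) ≈ 1.89085.
Sum = Δx · [r(4.375) + r(5.125) + r(5.875) + r(6.625)].
Sum ≈ 5.07870.

5.07870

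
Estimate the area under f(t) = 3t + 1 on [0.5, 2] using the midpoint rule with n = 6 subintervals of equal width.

7.125

Δt = (2 − 0.5)/6 = 0.25.
Midpoints: 0.625, 0.875, 1.125, 1.375, 1.625, 1.875.
f(0.625) = 2.875, f(0.875) = 3.625, f(1.125) = 4.375, f(1.375) = 5.125, f(1.625) = 5.875, f(1.875) = 6.625.
Sum = Δt · [f(0.625) + f(0.875) + f(1.125) + ...].
Sum = 7.125.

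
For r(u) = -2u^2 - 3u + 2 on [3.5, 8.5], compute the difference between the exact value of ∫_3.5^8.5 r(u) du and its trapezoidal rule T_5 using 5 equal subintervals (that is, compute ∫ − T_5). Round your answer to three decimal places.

1.667

Exact integral: ∫_3.5^8.5 r(u) du ≈ -460.83333.
T_5 = -462.5.
Error ≈ -460.83333 − (-462.5) ≈ 1.667.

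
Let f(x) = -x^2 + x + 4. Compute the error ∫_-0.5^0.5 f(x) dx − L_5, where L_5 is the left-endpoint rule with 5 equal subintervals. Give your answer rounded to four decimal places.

Exact integral: ∫_-0.5^0.5 f(x) dx ≈ 3.916667.
L_5 = 3.81.
Error ≈ 3.916667 − 3.81 ≈ 0.1067.

0.1067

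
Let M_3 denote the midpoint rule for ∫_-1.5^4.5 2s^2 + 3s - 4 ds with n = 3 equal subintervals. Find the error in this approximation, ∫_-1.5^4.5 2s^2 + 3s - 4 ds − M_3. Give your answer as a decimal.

4

Exact integral: ∫_-1.5^4.5 f(s) ds = 66.
M_3 = 62.
Error = 66 − 62 = 4.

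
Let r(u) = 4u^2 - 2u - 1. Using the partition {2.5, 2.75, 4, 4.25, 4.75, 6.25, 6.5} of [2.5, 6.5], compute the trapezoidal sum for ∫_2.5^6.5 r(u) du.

Subinterval widths: 0.25, 1.25, 0.25, 0.5, 1.5, 0.25.
r(2.5) = 19, r(2.75) = 23.75, r(4) = 55, r(4.25) = 62.75, r(4.75) = 79.75, r(6.25) = 142.75, r(6.5) = 155.
On each subinterval the trapezoid contributes (Δu_i/2)·[r(u_{i-1}) + r(u_i)].
Sum = 309.

309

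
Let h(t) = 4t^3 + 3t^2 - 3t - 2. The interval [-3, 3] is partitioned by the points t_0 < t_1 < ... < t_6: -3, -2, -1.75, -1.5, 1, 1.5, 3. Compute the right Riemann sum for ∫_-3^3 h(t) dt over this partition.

Subinterval widths: 1, 0.25, 0.25, 2.5, 0.5, 1.5.
Right endpoints: -2, -1.75, -1.5, 1, 1.5, 3.
h(-2) = -16, h(-1.75) = -9, h(-1.5) = -4.25, h(1) = 2, h(1.5) = 13.75, h(3) = 124.
Sum = Σ Δt_i · h(t_i).
Sum = 178.5625.

178.5625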